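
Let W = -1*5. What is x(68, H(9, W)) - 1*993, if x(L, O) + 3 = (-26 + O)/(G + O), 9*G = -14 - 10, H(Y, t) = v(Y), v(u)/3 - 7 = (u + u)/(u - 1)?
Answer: -42825/43 ≈ -995.93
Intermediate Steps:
W = -5
v(u) = 21 + 6*u/(-1 + u) (v(u) = 21 + 3*((u + u)/(u - 1)) = 21 + 3*((2*u)/(-1 + u)) = 21 + 3*(2*u/(-1 + u)) = 21 + 6*u/(-1 + u))
H(Y, t) = 3*(-7 + 9*Y)/(-1 + Y)
G = -8/3 (G = (-14 - 10)/9 = (1/9)*(-24) = -8/3 ≈ -2.6667)
x(L, O) = -3 + (-26 + O)/(-8/3 + O)
x(68, H(9, W)) - 1*993 = 6*(-9 - 3*(-7 + 9*9)/(-1 + 9))/(-8 + 3*(3*(-7 + 9*9)/(-1 + 9))) - 1*993 = 6*(-9 - 3*(-7 + 81)/8)/(-8 + 3*(3*(-7 + 81)/8)) - 993 = 6*(-9 - 3*74/8)/(-8 + 3*(3*(1/8)*74)) - 993 = 6*(-9 - 1*111/4)/(-8 + 3*(111/4)) - 993 = 6*(-9 - 111/4)/(-8 + 333/4) - 993 = 6*(-147/4)/(301/4) - 993 = 6*(4/301)*(-147/4) - 993 = -126/43 - 993 = -42825/43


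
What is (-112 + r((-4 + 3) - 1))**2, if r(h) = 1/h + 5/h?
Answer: 13225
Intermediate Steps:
r(h) = 6/h (r(h) = 1/h + 5/h = 6/h)
(-112 + r((-4 + 3) - 1))**2 = (-112 + 6/((-4 + 3) - 1))**2 = (-112 + 6/(-1 - 1))**2 = (-112 + 6/(-2))**2 = (-112 + 6*(-1/2))**2 = (-112 - 3)**2 = (-115)**2 = 13225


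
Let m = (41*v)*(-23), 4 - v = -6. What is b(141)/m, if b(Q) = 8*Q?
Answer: -564/4715 ≈ -0.11962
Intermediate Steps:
v = 10 (v = 4 - 1*(-6) = 4 + 6 = 10)
m = -9430 (m = (41*10)*(-23) = 410*(-23) = -9430)
b(141)/m = (8*141)/(-9430) = 1128*(-1/9430) = -564/4715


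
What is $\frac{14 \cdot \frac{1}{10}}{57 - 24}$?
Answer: $\frac{7}{165} \approx 0.042424$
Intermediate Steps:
$\frac{14 \cdot \frac{1}{10}}{57 - 24} = \frac{14 \cdot \frac{1}{10}}{33} = \frac{7}{5} \cdot \frac{1}{33} = \frac{7}{165}$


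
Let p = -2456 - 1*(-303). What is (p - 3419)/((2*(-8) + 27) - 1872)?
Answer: 5572/1861 ≈ 2.9941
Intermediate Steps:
p = -2153 (p = -2456 + 303 = -2153)
(p - 3419)/((2*(-8) + 27) - 1872) = (-2153 - 3419)/((2*(-8) + 27) - 1872) = -5572/((-16 + 27) - 1872) = -5572/(11 - 1872) = -5572/(-1861) = -5572*(-1/1861) = 5572/1861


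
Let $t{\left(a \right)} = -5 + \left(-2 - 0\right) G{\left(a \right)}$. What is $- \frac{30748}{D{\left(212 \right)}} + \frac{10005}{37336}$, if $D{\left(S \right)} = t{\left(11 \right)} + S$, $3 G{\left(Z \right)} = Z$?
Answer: $- \frac{3438028989}{22364264} \approx -153.73$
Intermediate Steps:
$G{\left(Z \right)} = \frac{Z}{3}$
$t{\left(a \right)} = -5 - \frac{2 a}{3}$ ($t{\left(a \right)} = -5 + \left(-2 - 0\right) \frac{a}{3} = -5 + \left(-2 + 0\right) \frac{a}{3} = -5 - 2 \frac{a}{3} = -5 - \frac{2 a}{3}$)
$D{\left(S \right)} = - \frac{37}{3} + S$ ($D{\left(S \right)} = \left(-5 - \frac{22}{3}\right) + S = - \frac{37}{3} + S$)
$- \frac{30748}{D{\left(212 \right)}} + \frac{10005}{37336} = - \frac{30748}{- \frac{37}{3} + 212} + \frac{10005}{37336} = - \frac{30748}{\frac{599}{3}} + 10005 \cdot \frac{1}{37336} = \left(-30748\right) \frac{3}{599} + \frac{10005}{37336} = - \frac{92244}{599} + \frac{10005}{37336} = - \frac{3438028989}{22364264}$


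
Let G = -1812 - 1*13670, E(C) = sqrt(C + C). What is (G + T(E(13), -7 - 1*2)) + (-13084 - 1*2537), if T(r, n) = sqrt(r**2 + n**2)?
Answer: -31103 + sqrt(107) ≈ -31093.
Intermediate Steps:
E(C) = sqrt(2)*sqrt(C) (E(C) = sqrt(2*C) = sqrt(2)*sqrt(C))
T(r, n) = sqrt(n**2 + r**2)
G = -15482 (G = -1812 - 13670 = -15482)
(G + T(E(13), -7 - 1*2)) + (-13084 - 1*2537) = (-15482 + sqrt((-7 - 1*2)**2 + (sqrt(2)*sqrt(13))**2)) + (-13084 - 1*2537) = (-15482 + sqrt((-7 - 2)**2 + (sqrt(26))**2)) + (-13084 - 2537) = (-15482 + sqrt((-9)**2 + 26)) - 15621 = (-15482 + sqrt(81 + 26)) - 15621 = (-15482 + sqrt(107)) - 15621 = -31103 + sqrt(107)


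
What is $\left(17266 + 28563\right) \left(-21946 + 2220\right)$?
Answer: $-904022854$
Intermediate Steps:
$\left(17266 + 28563\right) \left(-21946 + 2220\right) = 45829 \left(-19726\right) = -904022854$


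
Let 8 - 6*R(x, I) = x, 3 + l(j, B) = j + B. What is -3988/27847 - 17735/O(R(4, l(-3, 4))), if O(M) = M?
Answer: -1481607611/55694 ≈ -26603.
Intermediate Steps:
l(j, B) = -3 + B + j (l(j, B) = -3 + (j + B) = -3 + (B + j) = -3 + B + j)
R(x, I) = 4/3 - x/6
-3988/27847 - 17735/O(R(4, l(-3, 4))) = -3988/27847 - 17735/(4/3 - ⅙*4) = -3988*1/27847 - 17735/(4/3 - ⅔) = -3988/27847 - 17735/⅔ = -3988/27847 - 17735*3/2 = -3988/27847 - 53205/2 = -1481607611/55694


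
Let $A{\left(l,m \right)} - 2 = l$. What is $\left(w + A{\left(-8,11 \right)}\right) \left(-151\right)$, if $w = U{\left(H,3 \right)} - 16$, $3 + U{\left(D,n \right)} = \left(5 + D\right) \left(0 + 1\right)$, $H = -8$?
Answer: $4228$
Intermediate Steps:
$A{\left(l,m \right)} = 2 + l$
$U{\left(D,n \right)} = 2 + D$ ($U{\left(D,n \right)} = -3 + \left(5 + D\right) \left(0 + 1\right) = -3 + \left(5 + D\right) 1 = -3 + \left(5 + D\right) = 2 + D$)
$w = -22$ ($w = \left(2 - 8\right) - 16 = -6 + \left(-22 + 6\right) = -6 - 16 = -22$)
$\left(w + A{\left(-8,11 \right)}\right) \left(-151\right) = \left(-22 + \left(2 - 8\right)\right) \left(-151\right) = \left(-22 - 6\right) \left(-151\right) = \left(-28\right) \left(-151\right) = 4228$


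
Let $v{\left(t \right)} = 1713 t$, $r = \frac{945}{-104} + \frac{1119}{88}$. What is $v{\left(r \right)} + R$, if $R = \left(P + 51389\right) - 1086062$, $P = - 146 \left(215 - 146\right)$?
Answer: $- \frac{148509774}{143} \approx -1.0385 \cdot 10^{6}$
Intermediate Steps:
$r = \frac{519}{143}$ ($r = 945 \left(- \frac{1}{104}\right) + 1119 \cdot \frac{1}{88} = - \frac{945}{104} + \frac{1119}{88} = \frac{519}{143} \approx 3.6294$)
$P = -10074$ ($P = \left(-146\right) 69 = -10074$)
$R = -1044747$ ($R = \left(-10074 + 51389\right) - 1086062 = 41315 - 1086062 = -1044747$)
$v{\left(r \right)} + R = 1713 \cdot \frac{519}{143} - 1044747 = \frac{889047}{143} - 1044747 = - \frac{148509774}{143}$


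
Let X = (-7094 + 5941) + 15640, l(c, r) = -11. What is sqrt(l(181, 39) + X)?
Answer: 2*sqrt(3619) ≈ 120.32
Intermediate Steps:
X = 14487 (X = -1153 + 15640 = 14487)
sqrt(l(181, 39) + X) = sqrt(-11 + 14487) = sqrt(14476) = 2*sqrt(3619)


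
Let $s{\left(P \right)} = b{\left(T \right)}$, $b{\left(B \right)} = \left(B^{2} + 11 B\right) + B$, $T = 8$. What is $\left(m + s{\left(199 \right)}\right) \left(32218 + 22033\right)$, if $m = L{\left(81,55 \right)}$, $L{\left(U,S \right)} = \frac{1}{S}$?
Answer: $\frac{477463051}{55} \approx 8.6812 \cdot 10^{6}$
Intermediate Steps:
$b{\left(B \right)} = B^{2} + 12 B$
$s{\left(P \right)} = 160$ ($s{\left(P \right)} = 8 \left(12 + 8\right) = 8 \cdot 20 = 160$)
$m = \frac{1}{55} \approx 0.018182$
$\left(m + s{\left(199 \right)}\right) \left(32218 + 22033\right) = \left(\frac{1}{55} + 160\right) \left(32218 + 22033\right) = \frac{8801}{55} \cdot 54251 = \frac{477463051}{55}$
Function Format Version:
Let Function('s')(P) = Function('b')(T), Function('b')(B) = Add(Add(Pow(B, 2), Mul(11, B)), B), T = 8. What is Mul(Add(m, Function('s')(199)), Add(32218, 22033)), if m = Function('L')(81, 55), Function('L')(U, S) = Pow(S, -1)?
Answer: Rational(477463051, 55) ≈ 8.6812e+6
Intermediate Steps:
Function('b')(B) = Add(Pow(B, 2), Mul(12, B))
Function('s')(P) = 160 (Function('s')(P) = Mul(8, Add(12, 8)) = Mul(8, 20) = 160)
m = Rational(1, 55) (m = Pow(55, -1) = Rational(1, 55) ≈ 0.018182)
Mul(Add(m, Function('s')(199)), Add(32218, 22033)) = Mul(Add(Rational(1, 55), 160), Add(32218, 22033)) = Mul(Rational(8801, 55), 54251) = Rational(477463051, 55)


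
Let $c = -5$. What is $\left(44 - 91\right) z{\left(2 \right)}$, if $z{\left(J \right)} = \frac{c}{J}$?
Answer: $\frac{235}{2} \approx 117.5$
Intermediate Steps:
$z{\left(J \right)} = - \frac{5}{J}$
$\left(44 - 91\right) z{\left(2 \right)} = \left(44 - 91\right) \left(- \frac{5}{2}\right) = - 47 \left(\left(-5\right) \frac{1}{2}\right) = \left(-47\right) \left(- \frac{5}{2}\right) = \frac{235}{2}$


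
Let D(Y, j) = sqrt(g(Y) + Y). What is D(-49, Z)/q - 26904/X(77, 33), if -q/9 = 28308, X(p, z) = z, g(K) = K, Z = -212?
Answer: -8968/11 - I*sqrt(2)/36396 ≈ -815.27 - 3.8856e-5*I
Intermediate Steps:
q = -254772 (q = -9*28308 = -254772)
D(Y, j) = sqrt(2)*sqrt(Y) (D(Y, j) = sqrt(Y + Y) = sqrt(2*Y) = sqrt(2)*sqrt(Y))
D(-49, Z)/q - 26904/X(77, 33) = (sqrt(2)*sqrt(-49))/(-254772) - 26904/33 = (sqrt(2)*(7*I))*(-1/254772) - 26904*1/33 = (7*I*sqrt(2))*(-1/254772) - 8968/11 = -I*sqrt(2)/36396 - 8968/11 = -8968/11 - I*sqrt(2)/36396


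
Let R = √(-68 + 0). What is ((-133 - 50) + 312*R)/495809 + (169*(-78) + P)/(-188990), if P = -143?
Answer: 1314413951/18740588582 + 624*I*√17/495809 ≈ 0.070137 + 0.0051891*I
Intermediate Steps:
R = 2*I*√17 (R = √(-68) = 2*I*√17 ≈ 8.2462*I)
((-133 - 50) + 312*R)/495809 + (169*(-78) + P)/(-188990) = ((-133 - 50) + 312*(2*I*√17))/495809 + (169*(-78) - 143)/(-188990) = (-183 + 624*I*√17)*(1/495809) + (-13182 - 143)*(-1/188990) = (-183/495809 + 624*I*√17/495809) - 13325*(-1/188990) = (-183/495809 + 624*I*√17/495809) + 2665/37798 = 1314413951/18740588582 + 624*I*√17/495809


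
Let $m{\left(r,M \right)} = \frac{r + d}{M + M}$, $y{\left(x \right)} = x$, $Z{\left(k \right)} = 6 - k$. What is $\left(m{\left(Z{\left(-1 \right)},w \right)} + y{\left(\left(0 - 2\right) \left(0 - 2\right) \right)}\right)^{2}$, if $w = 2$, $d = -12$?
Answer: $\frac{121}{16} \approx 7.5625$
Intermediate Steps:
$m{\left(r,M \right)} = \frac{-12 + r}{2 M}$ ($m{\left(r,M \right)} = \frac{r - 12}{M + M} = \frac{-12 + r}{2 M}$)
$\left(m{\left(Z{\left(-1 \right)},w \right)} + y{\left(\left(0 - 2\right) \left(0 - 2\right) \right)}\right)^{2} = \left(\frac{-12 + \left(6 - -1\right)}{2 \cdot 2} + \left(0 - 2\right) \left(0 - 2\right)\right)^{2} = \left(\frac{1}{2} \cdot \frac{1}{2} \left(-12 + \left(6 + 1\right)\right) - -4\right)^{2} = \left(\frac{1}{2} \cdot \frac{1}{2} \left(-12 + 7\right) + 4\right)^{2} = \left(\frac{1}{2} \cdot \frac{1}{2} \left(-5\right) + 4\right)^{2} = \left(- \frac{5}{4} + 4\right)^{2} = \left(\frac{11}{4}\right)^{2} = \frac{121}{16}$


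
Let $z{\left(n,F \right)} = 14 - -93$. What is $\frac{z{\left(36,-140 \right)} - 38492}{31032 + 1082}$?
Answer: $- \frac{38385}{32114} \approx -1.1953$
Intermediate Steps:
$z{\left(n,F \right)} = 107$ ($z{\left(n,F \right)} = 14 + 93 = 107$)
$\frac{z{\left(36,-140 \right)} - 38492}{31032 + 1082} = \frac{107 - 38492}{31032 + 1082} = - \frac{38385}{32114}$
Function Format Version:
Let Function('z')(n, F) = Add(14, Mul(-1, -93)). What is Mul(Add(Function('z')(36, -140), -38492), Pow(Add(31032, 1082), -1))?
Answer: Rational(-38385, 32114) ≈ -1.1953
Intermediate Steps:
Function('z')(n, F) = 107 (Function('z')(n, F) = Add(14, 93) = 107)
Mul(Add(Function('z')(36, -140), -38492), Pow(Add(31032, 1082), -1)) = Mul(Add(107, -38492), Pow(Add(31032, 1082), -1)) = Mul(-38385, Pow(32114, -1)) = Mul(-38385, Rational(1, 32114)) = Rational(-38385, 32114)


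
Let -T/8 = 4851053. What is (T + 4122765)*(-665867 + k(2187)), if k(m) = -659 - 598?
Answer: 23139635574716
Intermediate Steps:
k(m) = -1257
T = -38808424 (T = -8*4851053 = -38808424)
(T + 4122765)*(-665867 + k(2187)) = (-38808424 + 4122765)*(-665867 - 1257) = -34685659*(-667124) = 23139635574716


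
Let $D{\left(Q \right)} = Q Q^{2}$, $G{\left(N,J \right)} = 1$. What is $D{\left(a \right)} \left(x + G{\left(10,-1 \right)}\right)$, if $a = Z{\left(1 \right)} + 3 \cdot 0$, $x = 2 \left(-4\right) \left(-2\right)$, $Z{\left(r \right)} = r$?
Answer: $17$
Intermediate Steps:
$x = 16$ ($x = \left(-8\right) \left(-2\right) = 16$)
$a = 1$ ($a = 1 + 3 \cdot 0 = 1 + 0 = 1$)
$D{\left(Q \right)} = Q^{3}$
$D{\left(a \right)} \left(x + G{\left(10,-1 \right)}\right) = 1^{3} \left(16 + 1\right) = 1 \cdot 17 = 17$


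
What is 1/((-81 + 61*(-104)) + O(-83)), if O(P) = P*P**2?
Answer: -1/578212 ≈ -1.7295e-6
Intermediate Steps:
O(P) = P**3
1/((-81 + 61*(-104)) + O(-83)) = 1/((-81 + 61*(-104)) + (-83)**3) = 1/((-81 - 6344) - 571787) = 1/(-6425 - 571787) = 1/(-578212) = -1/578212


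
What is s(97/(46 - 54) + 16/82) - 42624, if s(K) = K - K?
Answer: -42624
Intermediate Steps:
s(K) = 0
s(97/(46 - 54) + 16/82) - 42624 = 0 - 42624 = -42624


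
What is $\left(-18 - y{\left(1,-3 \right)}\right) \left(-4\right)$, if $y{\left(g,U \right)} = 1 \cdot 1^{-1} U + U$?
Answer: $48$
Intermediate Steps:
$y{\left(g,U \right)} = 2 U$ ($y{\left(g,U \right)} = 1 \cdot 1 U + U = 1 U + U = U + U = 2 U$)
$\left(-18 - y{\left(1,-3 \right)}\right) \left(-4\right) = \left(-18 - 2 \left(-3\right)\right) \left(-4\right) = \left(-18 - -6\right) \left(-4\right) = \left(-18 + 6\right) \left(-4\right) = \left(-12\right) \left(-4\right) = 48$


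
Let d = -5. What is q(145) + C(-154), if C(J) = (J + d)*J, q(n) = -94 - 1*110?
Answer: 24282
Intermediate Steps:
q(n) = -204 (q(n) = -94 - 110 = -204)
C(J) = J*(-5 + J) (C(J) = (J - 5)*J = (-5 + J)*J = J*(-5 + J))
q(145) + C(-154) = -204 - 154*(-5 - 154) = -204 - 154*(-159) = -204 + 24486 = 24282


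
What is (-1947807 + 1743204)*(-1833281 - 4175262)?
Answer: 1229365923429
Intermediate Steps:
(-1947807 + 1743204)*(-1833281 - 4175262) = -204603*(-6008543) = 1229365923429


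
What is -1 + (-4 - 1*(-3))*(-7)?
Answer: 6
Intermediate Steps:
-1 + (-4 - 1*(-3))*(-7) = -1 + (-4 + 3)*(-7) = -1 - 1*(-7) = -1 + 7 = 6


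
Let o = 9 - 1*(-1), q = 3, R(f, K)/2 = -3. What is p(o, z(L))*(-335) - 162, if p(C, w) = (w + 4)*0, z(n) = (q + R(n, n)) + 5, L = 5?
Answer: -162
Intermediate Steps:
R(f, K) = -6 (R(f, K) = 2*(-3) = -6)
o = 10 (o = 9 + 1 = 10)
z(n) = 2 (z(n) = (3 - 6) + 5 = -3 + 5 = 2)
p(C, w) = 0 (p(C, w) = (4 + w)*0 = 0)
p(o, z(L))*(-335) - 162 = 0*(-335) - 162 = 0 - 162 = -162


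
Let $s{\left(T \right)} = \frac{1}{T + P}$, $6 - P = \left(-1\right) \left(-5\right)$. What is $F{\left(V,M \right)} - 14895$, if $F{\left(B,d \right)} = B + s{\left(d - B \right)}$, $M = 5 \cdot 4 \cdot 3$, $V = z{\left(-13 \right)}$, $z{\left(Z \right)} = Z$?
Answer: $- \frac{1103191}{74} \approx -14908.0$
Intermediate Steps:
$P = 1$ ($P = 6 - \left(-1\right) \left(-5\right) = 6 - 5 = 1$)
$V = -13$
$s{\left(T \right)} = \frac{1}{1 + T}$ ($s{\left(T \right)} = \frac{1}{T + 1} = \frac{1}{1 + T}$)
$M = 60$ ($M = 20 \cdot 3 = 60$)
$F{\left(B,d \right)} = B + \frac{1}{1 + d - B}$ ($F{\left(B,d \right)} = B + \frac{1}{1 - \left(B - d\right)} = B + \frac{1}{1 + d - B}$)
$F{\left(V,M \right)} - 14895 = \left(-13 + \frac{1}{1 + 60 - -13}\right) - 14895 = \left(-13 + \frac{1}{1 + 60 + 13}\right) - 14895 = \left(-13 + \frac{1}{74}\right) - 14895 = - \frac{961}{74} - 14895 = - \frac{1103191}{74}$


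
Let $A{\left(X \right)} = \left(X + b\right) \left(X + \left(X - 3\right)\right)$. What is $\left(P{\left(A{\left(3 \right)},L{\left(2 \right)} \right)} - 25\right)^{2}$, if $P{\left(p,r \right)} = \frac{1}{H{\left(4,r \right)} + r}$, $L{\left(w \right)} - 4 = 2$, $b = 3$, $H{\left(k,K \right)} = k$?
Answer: $\frac{62001}{100} \approx 620.01$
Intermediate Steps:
$L{\left(w \right)} = 6$ ($L{\left(w \right)} = 4 + 2 = 6$)
$A{\left(X \right)} = \left(-3 + 2 X\right) \left(3 + X\right)$ ($A{\left(X \right)} = \left(X + 3\right) \left(X + \left(X - 3\right)\right) = \left(3 + X\right) \left(X + \left(-3 + X\right)\right) = \left(3 + X\right) \left(-3 + 2 X\right) = \left(-3 + 2 X\right) \left(3 + X\right)$)
$P{\left(p,r \right)} = \frac{1}{4 + r}$
$\left(P{\left(A{\left(3 \right)},L{\left(2 \right)} \right)} - 25\right)^{2} = \left(\frac{1}{4 + 6} - 25\right)^{2} = \left(\frac{1}{10} - 25\right)^{2} = \left(- \frac{249}{10}\right)^{2} = \frac{62001}{100}$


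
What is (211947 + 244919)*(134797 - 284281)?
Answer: -68294157144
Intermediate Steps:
(211947 + 244919)*(134797 - 284281) = 456866*(-149484) = -68294157144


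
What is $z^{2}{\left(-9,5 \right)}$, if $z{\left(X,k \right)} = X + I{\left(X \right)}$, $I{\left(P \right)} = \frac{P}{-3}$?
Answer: $36$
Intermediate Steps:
$I{\left(P \right)} = - \frac{P}{3}$ ($I{\left(P \right)} = P \left(- \frac{1}{3}\right) = - \frac{P}{3}$)
$z{\left(X,k \right)} = \frac{2 X}{3}$ ($z{\left(X,k \right)} = X - \frac{X}{3} = \frac{2 X}{3}$)
$z^{2}{\left(-9,5 \right)} = \left(\frac{2}{3} \left(-9\right)\right)^{2} = \left(-6\right)^{2} = 36$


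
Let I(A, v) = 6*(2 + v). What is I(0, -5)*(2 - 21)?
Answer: 342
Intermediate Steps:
I(A, v) = 12 + 6*v
I(0, -5)*(2 - 21) = (12 + 6*(-5))*(2 - 21) = (12 - 30)*(-19) = -18*(-19) = 342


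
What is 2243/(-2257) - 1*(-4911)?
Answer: 11081884/2257 ≈ 4910.0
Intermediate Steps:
2243/(-2257) - 1*(-4911) = 2243*(-1/2257) + 4911 = -2243/2257 + 4911 = 11081884/2257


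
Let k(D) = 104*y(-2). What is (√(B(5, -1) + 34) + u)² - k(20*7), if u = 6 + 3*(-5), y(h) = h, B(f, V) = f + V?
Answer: 327 - 18*√38 ≈ 216.04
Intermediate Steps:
B(f, V) = V + f
u = -9 (u = 6 - 15 = -9)
k(D) = -208 (k(D) = 104*(-2) = -208)
(√(B(5, -1) + 34) + u)² - k(20*7) = (√((-1 + 5) + 34) - 9)² - 1*(-208) = (√(4 + 34) - 9)² + 208 = (√38 - 9)² + 208 = (-9 + √38)² + 208 = 208 + (-9 + √38)²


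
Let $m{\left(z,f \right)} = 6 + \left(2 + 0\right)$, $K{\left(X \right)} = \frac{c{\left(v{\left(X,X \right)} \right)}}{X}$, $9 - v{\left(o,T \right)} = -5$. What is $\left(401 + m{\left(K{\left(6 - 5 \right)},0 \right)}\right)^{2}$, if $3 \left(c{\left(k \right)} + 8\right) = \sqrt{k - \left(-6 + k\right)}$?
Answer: $167281$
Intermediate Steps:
$v{\left(o,T \right)} = 14$ ($v{\left(o,T \right)} = 9 - -5 = 9 + 5 = 14$)
$c{\left(k \right)} = -8 + \frac{\sqrt{6}}{3}$ ($c{\left(k \right)} = -8 + \frac{\sqrt{k - \left(-6 + k\right)}}{3} = -8 + \frac{\sqrt{6}}{3}$)
$K{\left(X \right)} = \frac{-8 + \frac{\sqrt{6}}{3}}{X}$
$m{\left(z,f \right)} = 8$ ($m{\left(z,f \right)} = 6 + 2 = 8$)
$\left(401 + m{\left(K{\left(6 - 5 \right)},0 \right)}\right)^{2} = \left(401 + 8\right)^{2} = 409^{2} = 167281$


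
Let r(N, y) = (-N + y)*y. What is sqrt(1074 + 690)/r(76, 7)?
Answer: -2/23 ≈ -0.086957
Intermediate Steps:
r(N, y) = y*(y - N) (r(N, y) = (y - N)*y = y*(y - N))
sqrt(1074 + 690)/r(76, 7) = sqrt(1074 + 690)/((7*(7 - 1*76))) = sqrt(1764)/((7*(7 - 76))) = 42/((7*(-69))) = 42/(-483) = 42*(-1/483) = -2/23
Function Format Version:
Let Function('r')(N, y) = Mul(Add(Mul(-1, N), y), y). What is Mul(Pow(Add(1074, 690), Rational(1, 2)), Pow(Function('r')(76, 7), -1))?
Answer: Rational(-2, 23) ≈ -0.086957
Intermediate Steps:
Function('r')(N, y) = Mul(y, Add(y, Mul(-1, N))) (Function('r')(N, y) = Mul(Add(y, Mul(-1, N)), y) = Mul(y, Add(y, Mul(-1, N))))
Mul(Pow(Add(1074, 690), Rational(1, 2)), Pow(Function('r')(76, 7), -1)) = Mul(Pow(Add(1074, 690), Rational(1, 2)), Pow(Mul(7, Add(7, Mul(-1, 76))), -1)) = Mul(Pow(1764, Rational(1, 2)), Pow(Mul(7, Add(7, -76)), -1)) = Mul(42, Pow(Mul(7, -69), -1)) = Mul(42, Pow(-483, -1)) = Mul(42, Rational(-1, 483)) = Rational(-2, 23)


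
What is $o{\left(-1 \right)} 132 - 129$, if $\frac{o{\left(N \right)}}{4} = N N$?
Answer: $399$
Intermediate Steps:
$o{\left(N \right)} = 4 N^{2}$ ($o{\left(N \right)} = 4 N N = 4 N^{2}$)
$o{\left(-1 \right)} 132 - 129 = 4 \left(-1\right)^{2} \cdot 132 - 129 = 4 \cdot 1 \cdot 132 - 129 = 4 \cdot 132 - 129 = 528 - 129 = 399$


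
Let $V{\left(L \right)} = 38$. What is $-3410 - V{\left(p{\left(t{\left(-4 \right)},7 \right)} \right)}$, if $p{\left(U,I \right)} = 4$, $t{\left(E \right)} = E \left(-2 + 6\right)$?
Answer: $-3448$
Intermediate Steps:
$t{\left(E \right)} = 4 E$ ($t{\left(E \right)} = E 4 = 4 E$)
$-3410 - V{\left(p{\left(t{\left(-4 \right)},7 \right)} \right)} = -3410 - 38 = -3448$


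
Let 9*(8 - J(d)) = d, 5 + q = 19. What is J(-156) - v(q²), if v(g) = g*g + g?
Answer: -115760/3 ≈ -38587.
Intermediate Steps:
q = 14 (q = -5 + 19 = 14)
J(d) = 8 - d/9
v(g) = g + g² (v(g) = g² + g = g + g²)
J(-156) - v(q²) = (8 - ⅑*(-156)) - 14²*(1 + 14²) = (8 + 52/3) - 196*(1 + 196) = 76/3 - 196*197 = 76/3 - 1*38612 = 76/3 - 38612 = -115760/3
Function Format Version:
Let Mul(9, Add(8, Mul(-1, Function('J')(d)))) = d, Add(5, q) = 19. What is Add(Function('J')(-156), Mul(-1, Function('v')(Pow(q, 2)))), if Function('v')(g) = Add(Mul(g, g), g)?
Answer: Rational(-115760, 3) ≈ -38587.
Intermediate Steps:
q = 14 (q = Add(-5, 19) = 14)
Function('J')(d) = Add(8, Mul(Rational(-1, 9), d))
Function('v')(g) = Add(g, Pow(g, 2)) (Function('v')(g) = Add(Pow(g, 2), g) = Add(g, Pow(g, 2)))
Add(Function('J')(-156), Mul(-1, Function('v')(Pow(q, 2)))) = Add(Add(8, Mul(Rational(-1, 9), -156)), Mul(-1, Mul(Pow(14, 2), Add(1, Pow(14, 2))))) = Add(Add(8, Rational(52, 3)), Mul(-1, Mul(196, Add(1, 196)))) = Add(Rational(76, 3), Mul(-1, Mul(196, 197))) = Add(Rational(76, 3), Mul(-1, 38612)) = Add(Rational(76, 3), -38612) = Rational(-115760, 3)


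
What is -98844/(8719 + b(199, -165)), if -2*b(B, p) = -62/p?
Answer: -4077315/359651 ≈ -11.337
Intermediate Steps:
b(B, p) = 31/p (b(B, p) = -(-31)/p = 31/p)
-98844/(8719 + b(199, -165)) = -98844/(8719 + 31/(-165)) = -98844/(8719 + 31*(-1/165)) = -98844/(8719 - 31/165) = -98844/1438604/165 = -98844*165/1438604 = -4077315/359651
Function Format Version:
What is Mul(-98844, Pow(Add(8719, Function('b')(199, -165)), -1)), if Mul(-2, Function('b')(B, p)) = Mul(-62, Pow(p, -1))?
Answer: Rational(-4077315, 359651) ≈ -11.337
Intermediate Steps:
Function('b')(B, p) = Mul(31, Pow(p, -1)) (Function('b')(B, p) = Mul(Rational(-1, 2), Mul(-62, Pow(p, -1))) = Mul(31, Pow(p, -1)))
Mul(-98844, Pow(Add(8719, Function('b')(199, -165)), -1)) = Mul(-98844, Pow(Add(8719, Mul(31, Pow(-165, -1))), -1)) = Mul(-98844, Pow(Add(8719, Mul(31, Rational(-1, 165))), -1)) = Mul(-98844, Pow(Add(8719, Rational(-31, 165)), -1)) = Mul(-98844, Pow(Rational(1438604, 165), -1)) = Mul(-98844, Rational(165, 1438604)) = Rational(-4077315, 359651)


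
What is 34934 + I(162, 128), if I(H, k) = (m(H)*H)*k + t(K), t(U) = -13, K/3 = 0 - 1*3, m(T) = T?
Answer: 3394153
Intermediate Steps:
K = -9 (K = 3*(0 - 1*3) = 3*(0 - 3) = 3*(-3) = -9)
I(H, k) = -13 + k*H**2 (I(H, k) = (H*H)*k - 13 = H**2*k - 13 = k*H**2 - 13 = -13 + k*H**2)
34934 + I(162, 128) = 34934 + (-13 + 128*162**2) = 34934 + (-13 + 128*26244) = 34934 + (-13 + 3359232) = 34934 + 3359219 = 3394153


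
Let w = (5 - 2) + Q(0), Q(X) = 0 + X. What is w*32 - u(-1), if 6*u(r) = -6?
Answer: 97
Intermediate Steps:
u(r) = -1 (u(r) = (⅙)*(-6) = -1)
Q(X) = X
w = 3 (w = (5 - 2) + 0 = 3 + 0 = 3)
w*32 - u(-1) = 3*32 - 1*(-1) = 96 + 1 = 97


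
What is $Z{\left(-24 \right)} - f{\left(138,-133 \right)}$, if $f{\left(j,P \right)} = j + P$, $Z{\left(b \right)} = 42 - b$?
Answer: $61$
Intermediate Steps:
$f{\left(j,P \right)} = P + j$
$Z{\left(-24 \right)} - f{\left(138,-133 \right)} = \left(42 - -24\right) - \left(-133 + 138\right) = \left(42 + 24\right) - 5 = 66 - 5 = 61$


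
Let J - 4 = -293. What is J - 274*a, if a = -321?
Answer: 87665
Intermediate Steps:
J = -289 (J = 4 - 293 = -289)
J - 274*a = -289 - 274*(-321) = -289 + 87954 = 87665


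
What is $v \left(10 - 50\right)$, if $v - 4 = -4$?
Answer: $0$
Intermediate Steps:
$v = 0$ ($v = 4 - 4 = 0$)
$v \left(10 - 50\right) = 0 \left(10 - 50\right) = 0 \left(-40\right) = 0$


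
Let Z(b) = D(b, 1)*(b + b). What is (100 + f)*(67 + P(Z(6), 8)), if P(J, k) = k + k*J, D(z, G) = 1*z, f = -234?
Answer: -87234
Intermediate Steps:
D(z, G) = z
Z(b) = 2*b**2 (Z(b) = b*(b + b) = b*(2*b) = 2*b**2)
P(J, k) = k + J*k
(100 + f)*(67 + P(Z(6), 8)) = (100 - 234)*(67 + 8*(1 + 2*6**2)) = -134*(67 + 8*(1 + 2*36)) = -134*(67 + 8*(1 + 72)) = -134*(67 + 8*73) = -134*(67 + 584) = -134*651 = -87234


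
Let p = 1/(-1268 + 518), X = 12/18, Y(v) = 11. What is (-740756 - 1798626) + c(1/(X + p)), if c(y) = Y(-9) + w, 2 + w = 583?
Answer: -2538790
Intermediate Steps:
w = 581 (w = -2 + 583 = 581)
X = 2/3 (X = (1/18)*12 = 2/3 ≈ 0.66667)
p = -1/750 (p = 1/(-750) = -1/750 ≈ -0.0013333)
c(y) = 592 (c(y) = 11 + 581 = 592)
(-740756 - 1798626) + c(1/(X + p)) = (-740756 - 1798626) + 592 = -2539382 + 592 = -2538790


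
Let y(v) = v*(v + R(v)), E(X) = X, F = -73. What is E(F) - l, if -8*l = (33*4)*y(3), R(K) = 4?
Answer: 547/2 ≈ 273.50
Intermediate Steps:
y(v) = v*(4 + v) (y(v) = v*(v + 4) = v*(4 + v))
l = -693/2 (l = -33*4*3*(4 + 3)/8 = -33*3*7/2 = -33*21/2 = -⅛*2772 = -693/2 ≈ -346.50)
E(F) - l = -73 - 1*(-693/2) = -73 + 693/2 = 547/2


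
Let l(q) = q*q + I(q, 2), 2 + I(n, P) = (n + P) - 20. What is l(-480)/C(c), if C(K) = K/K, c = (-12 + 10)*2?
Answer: 229900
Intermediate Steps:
I(n, P) = -22 + P + n (I(n, P) = -2 + ((n + P) - 20) = -2 + ((P + n) - 20) = -2 + (-20 + P + n) = -22 + P + n)
c = -4 (c = -2*2 = -4)
C(K) = 1
l(q) = -20 + q + q² (l(q) = q*q + (-22 + 2 + q) = q² + (-20 + q) = -20 + q + q²)
l(-480)/C(c) = (-20 - 480 + (-480)²)/1 = (-20 - 480 + 230400)*1 = 229900*1 = 229900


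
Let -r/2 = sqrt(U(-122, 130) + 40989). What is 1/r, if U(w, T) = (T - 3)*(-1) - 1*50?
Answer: -sqrt(10203)/40812 ≈ -0.0024750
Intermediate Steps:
U(w, T) = -47 - T (U(w, T) = (-3 + T)*(-1) - 50 = (3 - T) - 50 = -47 - T)
r = -4*sqrt(10203) (r = -2*sqrt((-47 - 1*130) + 40989) = -2*sqrt((-47 - 130) + 40989) = -2*sqrt(-177 + 40989) = -4*sqrt(10203) ≈ -404.04)
1/r = 1/(-4*sqrt(10203)) = -sqrt(10203)/40812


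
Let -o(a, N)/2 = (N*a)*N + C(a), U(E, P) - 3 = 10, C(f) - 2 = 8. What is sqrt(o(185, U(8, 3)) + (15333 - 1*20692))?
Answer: I*sqrt(67909) ≈ 260.59*I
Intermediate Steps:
C(f) = 10 (C(f) = 2 + 8 = 10)
U(E, P) = 13 (U(E, P) = 3 + 10 = 13)
o(a, N) = -20 - 2*a*N**2 (o(a, N) = -2*((N*a)*N + 10) = -2*(a*N**2 + 10) = -2*(10 + a*N**2) = -20 - 2*a*N**2)
sqrt(o(185, U(8, 3)) + (15333 - 1*20692)) = sqrt((-20 - 2*185*13**2) + (15333 - 1*20692)) = sqrt((-20 - 2*185*169) + (15333 - 20692)) = sqrt((-20 - 62530) - 5359) = sqrt(-62550 - 5359) = sqrt(-67909) = I*sqrt(67909)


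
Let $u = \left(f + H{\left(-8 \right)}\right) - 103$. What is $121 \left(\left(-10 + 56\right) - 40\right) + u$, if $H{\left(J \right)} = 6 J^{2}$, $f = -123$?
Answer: $884$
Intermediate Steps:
$u = 158$ ($u = \left(-123 + 6 \left(-8\right)^{2}\right) - 103 = \left(-123 + 6 \cdot 64\right) - 103 = \left(-123 + 384\right) - 103 = 261 - 103 = 158$)
$121 \left(\left(-10 + 56\right) - 40\right) + u = 121 \left(\left(-10 + 56\right) - 40\right) + 158 = 121 \left(46 - 40\right) + 158 = 121 \cdot 6 + 158 = 726 + 158 = 884$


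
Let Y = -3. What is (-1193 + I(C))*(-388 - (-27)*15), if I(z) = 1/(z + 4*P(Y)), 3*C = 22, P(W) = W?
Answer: -283985/14 ≈ -20285.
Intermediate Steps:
C = 22/3 (C = (⅓)*22 = 22/3 ≈ 7.3333)
I(z) = 1/(-12 + z) (I(z) = 1/(z + 4*(-3)) = 1/(z - 12) = 1/(-12 + z))
(-1193 + I(C))*(-388 - (-27)*15) = (-1193 + 1/(-12 + 22/3))*(-388 - (-27)*15) = (-1193 + 1/(-14/3))*(-388 - 1*(-405)) = (-1193 - 3/14)*(-388 + 405) = -16705/14*17 = -283985/14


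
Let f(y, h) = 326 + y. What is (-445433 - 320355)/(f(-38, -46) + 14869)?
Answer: -765788/15157 ≈ -50.524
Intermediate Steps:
(-445433 - 320355)/(f(-38, -46) + 14869) = (-445433 - 320355)/((326 - 38) + 14869) = -765788/(288 + 14869) = -765788/15157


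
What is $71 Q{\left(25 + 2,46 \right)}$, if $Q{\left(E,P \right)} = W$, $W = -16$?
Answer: $-1136$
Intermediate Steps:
$Q{\left(E,P \right)} = -16$
$71 Q{\left(25 + 2,46 \right)} = 71 \left(-16\right) = -1136$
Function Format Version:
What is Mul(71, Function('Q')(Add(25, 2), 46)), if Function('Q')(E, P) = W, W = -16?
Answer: -1136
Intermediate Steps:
Function('Q')(E, P) = -16
Mul(71, Function('Q')(Add(25, 2), 46)) = Mul(71, -16) = -1136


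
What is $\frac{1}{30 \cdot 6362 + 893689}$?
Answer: $\frac{1}{1084549} \approx 9.2204 \cdot 10^{-7}$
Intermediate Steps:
$\frac{1}{30 \cdot 6362 + 893689} = \frac{1}{190860 + 893689} = \frac{1}{1084549}$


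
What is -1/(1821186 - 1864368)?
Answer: 1/43182 ≈ 2.3158e-5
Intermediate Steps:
-1/(1821186 - 1864368) = -1/(-43182) = -1*(-1/43182) = 1/43182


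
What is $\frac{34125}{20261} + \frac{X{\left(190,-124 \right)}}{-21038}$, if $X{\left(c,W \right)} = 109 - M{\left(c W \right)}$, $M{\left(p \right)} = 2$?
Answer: $\frac{715753823}{426250918} \approx 1.6792$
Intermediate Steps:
$X{\left(c,W \right)} = 107$ ($X{\left(c,W \right)} = 109 - 2 = 107$)
$\frac{34125}{20261} + \frac{X{\left(190,-124 \right)}}{-21038} = \frac{34125}{20261} + \frac{107}{-21038} = 34125 \cdot \frac{1}{20261} + 107 \left(- \frac{1}{21038}\right) = \frac{34125}{20261} - \frac{107}{21038} = \frac{715753823}{426250918}$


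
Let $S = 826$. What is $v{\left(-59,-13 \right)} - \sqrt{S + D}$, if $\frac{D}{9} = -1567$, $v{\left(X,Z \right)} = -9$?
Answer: $-9 - i \sqrt{13277} \approx -9.0 - 115.23 i$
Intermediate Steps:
$D = -14103$ ($D = 9 \left(-1567\right) = -14103$)
$v{\left(-59,-13 \right)} - \sqrt{S + D} = -9 - \sqrt{826 - 14103} = -9 - \sqrt{-13277} = -9 - i \sqrt{13277}$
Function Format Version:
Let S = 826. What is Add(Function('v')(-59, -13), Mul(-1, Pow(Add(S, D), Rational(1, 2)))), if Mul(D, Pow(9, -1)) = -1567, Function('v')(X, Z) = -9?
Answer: Add(-9, Mul(-1, I, Pow(13277, Rational(1, 2)))) ≈ Add(-9.0000, Mul(-115.23, I))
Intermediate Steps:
D = -14103 (D = Mul(9, -1567) = -14103)
Add(Function('v')(-59, -13), Mul(-1, Pow(Add(S, D), Rational(1, 2)))) = Add(-9, Mul(-1, Pow(Add(826, -14103), Rational(1, 2)))) = Add(-9, Mul(-1, Pow(-13277, Rational(1, 2)))) = Add(-9, Mul(-1, Mul(I, Pow(13277, Rational(1, 2))))) = Add(-9, Mul(-1, I, Pow(13277, Rational(1, 2))))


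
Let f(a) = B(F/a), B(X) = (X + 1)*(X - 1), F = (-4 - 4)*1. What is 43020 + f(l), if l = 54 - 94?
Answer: 1075476/25 ≈ 43019.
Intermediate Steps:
F = -8 (F = -8*1 = -8)
B(X) = (1 + X)*(-1 + X)
l = -40
f(a) = -1 + 64/a**2 (f(a) = -1 + (-8/a)**2 = -1 + 64/a**2)
43020 + f(l) = 43020 + (-1 + 64/(-40)**2) = 43020 + (-1 + 64*(1/1600)) = 43020 + (-1 + 1/25) = 43020 - 24/25 = 1075476/25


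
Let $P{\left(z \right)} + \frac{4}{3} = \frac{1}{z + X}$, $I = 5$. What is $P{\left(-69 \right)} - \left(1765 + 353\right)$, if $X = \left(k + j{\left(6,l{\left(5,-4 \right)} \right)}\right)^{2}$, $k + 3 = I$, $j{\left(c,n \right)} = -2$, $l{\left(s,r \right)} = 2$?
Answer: $- \frac{48745}{23} \approx -2119.3$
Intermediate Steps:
$k = 2$ ($k = -3 + 5 = 2$)
$X = 0$ ($X = \left(2 - 2\right)^{2} = 0^{2} = 0$)
$P{\left(z \right)} = - \frac{4}{3} + \frac{1}{z}$ ($P{\left(z \right)} = - \frac{4}{3} + \frac{1}{z + 0} = - \frac{4}{3} + \frac{1}{z}$)
$P{\left(-69 \right)} - \left(1765 + 353\right) = \left(- \frac{4}{3} + \frac{1}{-69}\right) - \left(1765 + 353\right) = \left(- \frac{4}{3} - \frac{1}{69}\right) - 2118 = - \frac{31}{23} - 2118 = - \frac{48745}{23}$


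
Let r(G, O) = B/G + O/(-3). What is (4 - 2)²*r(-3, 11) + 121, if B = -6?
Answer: 343/3 ≈ 114.33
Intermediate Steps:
r(G, O) = -6/G - O/3 (r(G, O) = -6/G + O/(-3) = -6/G + O*(-⅓) = -6/G - O/3)
(4 - 2)²*r(-3, 11) + 121 = (4 - 2)²*(-6/(-3) - ⅓*11) + 121 = 2²*(-6*(-⅓) - 11/3) + 121 = 4*(2 - 11/3) + 121 = 4*(-5/3) + 121 = -20/3 + 121 = 343/3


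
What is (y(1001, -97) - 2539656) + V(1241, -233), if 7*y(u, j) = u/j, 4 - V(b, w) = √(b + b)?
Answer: -246346387/97 - √2482 ≈ -2.5397e+6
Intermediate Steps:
V(b, w) = 4 - √2*√b (V(b, w) = 4 - √(b + b) = 4 - √(2*b) = 4 - √2*√b)
y(u, j) = u/(7*j) (y(u, j) = (u/j)/7 = u/(7*j))
(y(1001, -97) - 2539656) + V(1241, -233) = ((⅐)*1001/(-97) - 2539656) + (4 - √2*√1241) = ((⅐)*1001*(-1/97) - 2539656) + (4 - √2482) = (-143/97 - 2539656) + (4 - √2482) = -246346775/97 + (4 - √2482) = -246346387/97 - √2482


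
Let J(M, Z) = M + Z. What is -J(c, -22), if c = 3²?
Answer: 13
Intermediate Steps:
c = 9
-J(c, -22) = -(9 - 22) = -1*(-13) = 13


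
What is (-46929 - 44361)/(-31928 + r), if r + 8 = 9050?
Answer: 45645/11443 ≈ 3.9889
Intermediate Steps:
r = 9042 (r = -8 + 9050 = 9042)
(-46929 - 44361)/(-31928 + r) = (-46929 - 44361)/(-31928 + 9042) = -91290/(-22886) = -91290*(-1/22886) = 45645/11443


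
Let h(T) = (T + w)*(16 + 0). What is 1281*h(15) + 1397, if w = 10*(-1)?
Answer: 103877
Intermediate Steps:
w = -10
h(T) = -160 + 16*T (h(T) = (T - 10)*(16 + 0) = (-10 + T)*16 = -160 + 16*T)
1281*h(15) + 1397 = 1281*(-160 + 16*15) + 1397 = 1281*(-160 + 240) + 1397 = 1281*80 + 1397 = 102480 + 1397 = 103877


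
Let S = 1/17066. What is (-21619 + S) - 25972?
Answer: -812188005/17066 ≈ -47591.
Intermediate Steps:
S = 1/17066 ≈ 5.8596e-5
(-21619 + S) - 25972 = (-21619 + 1/17066) - 25972 = -368949853/17066 - 25972 = -812188005/17066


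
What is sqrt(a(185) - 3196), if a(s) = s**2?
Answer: sqrt(31029) ≈ 176.15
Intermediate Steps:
sqrt(a(185) - 3196) = sqrt(185**2 - 3196) = sqrt(34225 - 3196) = sqrt(31029)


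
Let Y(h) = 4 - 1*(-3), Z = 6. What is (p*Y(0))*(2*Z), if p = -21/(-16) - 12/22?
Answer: 2835/44 ≈ 64.432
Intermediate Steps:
Y(h) = 7 (Y(h) = 4 + 3 = 7)
p = 135/176 (p = -21*(-1/16) - 12*1/22 = 21/16 - 6/11 = 135/176 ≈ 0.76705)
(p*Y(0))*(2*Z) = ((135/176)*7)*(2*6) = (945/176)*12 = 2835/44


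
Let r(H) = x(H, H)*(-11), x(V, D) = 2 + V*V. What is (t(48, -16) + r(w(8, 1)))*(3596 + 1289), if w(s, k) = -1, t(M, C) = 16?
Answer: -83045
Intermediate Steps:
x(V, D) = 2 + V²
r(H) = -22 - 11*H² (r(H) = (2 + H²)*(-11) = -22 - 11*H²)
(t(48, -16) + r(w(8, 1)))*(3596 + 1289) = (16 + (-22 - 11*(-1)²))*(3596 + 1289) = (16 + (-22 - 11*1))*4885 = (16 + (-22 - 11))*4885 = (16 - 33)*4885 = -17*4885 = -83045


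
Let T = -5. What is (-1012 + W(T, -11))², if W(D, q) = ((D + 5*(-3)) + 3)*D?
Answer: 859329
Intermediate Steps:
W(D, q) = D*(-12 + D) (W(D, q) = ((D - 15) + 3)*D = ((-15 + D) + 3)*D = (-12 + D)*D = D*(-12 + D))
(-1012 + W(T, -11))² = (-1012 - 5*(-12 - 5))² = (-1012 - 5*(-17))² = (-1012 + 85)² = (-927)² = 859329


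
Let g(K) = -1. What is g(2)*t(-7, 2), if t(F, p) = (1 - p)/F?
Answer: -⅐ ≈ -0.14286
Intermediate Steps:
t(F, p) = (1 - p)/F
g(2)*t(-7, 2) = -(1 - 1*2)/(-7) = -(-1)*(1 - 2)/7 = -(-1)*(-1)/7 = -1*⅐ = -⅐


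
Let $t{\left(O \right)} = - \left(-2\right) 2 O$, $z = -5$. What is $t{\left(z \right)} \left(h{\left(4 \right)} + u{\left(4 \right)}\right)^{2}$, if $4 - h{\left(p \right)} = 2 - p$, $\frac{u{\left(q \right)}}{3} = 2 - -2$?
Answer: $-6480$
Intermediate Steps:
$u{\left(q \right)} = 12$ ($u{\left(q \right)} = 3 \left(2 - -2\right) = 3 \left(2 + 2\right) = 3 \cdot 4 = 12$)
$h{\left(p \right)} = 2 + p$ ($h{\left(p \right)} = 4 - \left(2 - p\right) = 4 + \left(-2 + p\right) = 2 + p$)
$t{\left(O \right)} = 4 O$ ($t{\left(O \right)} = - \left(-4\right) O = 4 O$)
$t{\left(z \right)} \left(h{\left(4 \right)} + u{\left(4 \right)}\right)^{2} = 4 \left(-5\right) \left(\left(2 + 4\right) + 12\right)^{2} = - 20 \left(6 + 12\right)^{2} = - 20 \cdot 18^{2} = \left(-20\right) 324 = -6480$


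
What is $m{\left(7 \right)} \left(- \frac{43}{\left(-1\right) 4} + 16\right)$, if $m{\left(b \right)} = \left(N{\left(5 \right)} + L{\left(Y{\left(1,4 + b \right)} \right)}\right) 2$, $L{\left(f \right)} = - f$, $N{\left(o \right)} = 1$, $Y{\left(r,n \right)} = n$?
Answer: $-535$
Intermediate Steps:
$m{\left(b \right)} = -6 - 2 b$ ($m{\left(b \right)} = \left(1 - \left(4 + b\right)\right) 2 = \left(-3 - b\right) 2 = -6 - 2 b$)
$m{\left(7 \right)} \left(- \frac{43}{\left(-1\right) 4} + 16\right) = \left(-6 - 14\right) \left(- \frac{43}{\left(-1\right) 4} + 16\right) = \left(-6 - 14\right) \left(- \frac{43}{-4} + 16\right) = - 20 \left(\left(-43\right) \left(- \frac{1}{4}\right) + 16\right) = - 20 \left(\frac{43}{4} + 16\right) = \left(-20\right) \frac{107}{4} = -535$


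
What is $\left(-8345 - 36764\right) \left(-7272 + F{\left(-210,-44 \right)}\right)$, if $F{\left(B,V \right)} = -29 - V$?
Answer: $327356013$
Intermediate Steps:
$\left(-8345 - 36764\right) \left(-7272 + F{\left(-210,-44 \right)}\right) = \left(-8345 - 36764\right) \left(-7272 - -15\right) = - 45109 \left(-7272 + \left(-29 + 44\right)\right) = - 45109 \left(-7272 + 15\right) = \left(-45109\right) \left(-7257\right) = 327356013$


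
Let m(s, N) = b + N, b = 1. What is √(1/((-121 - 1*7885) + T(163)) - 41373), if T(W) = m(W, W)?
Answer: I*√2544313899414/7842 ≈ 203.4*I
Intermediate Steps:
m(s, N) = 1 + N
T(W) = 1 + W
√(1/((-121 - 1*7885) + T(163)) - 41373) = √(1/((-121 - 1*7885) + (1 + 163)) - 41373) = √(1/((-121 - 7885) + 164) - 41373) = √(1/(-8006 + 164) - 41373) = √(1/(-7842) - 41373) = √(-1/7842 - 41373) = √(-324447067/7842) = I*√2544313899414/7842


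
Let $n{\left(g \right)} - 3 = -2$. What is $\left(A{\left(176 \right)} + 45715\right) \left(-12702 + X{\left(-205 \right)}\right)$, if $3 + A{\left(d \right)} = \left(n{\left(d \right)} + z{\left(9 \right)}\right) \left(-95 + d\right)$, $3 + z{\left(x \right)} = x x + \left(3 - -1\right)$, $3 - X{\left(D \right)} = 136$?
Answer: $-673003225$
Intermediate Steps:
$n{\left(g \right)} = 1$ ($n{\left(g \right)} = 3 - 2 = 1$)
$X{\left(D \right)} = -133$ ($X{\left(D \right)} = 3 - 136 = -133$)
$z{\left(x \right)} = 1 + x^{2}$ ($z{\left(x \right)} = -3 + \left(x x + \left(3 - -1\right)\right) = -3 + \left(x^{2} + \left(3 + 1\right)\right) = -3 + \left(x^{2} + 4\right) = -3 + \left(4 + x^{2}\right) = 1 + x^{2}$)
$A{\left(d \right)} = -7888 + 83 d$ ($A{\left(d \right)} = -3 + \left(1 + \left(1 + 9^{2}\right)\right) \left(-95 + d\right) = -3 + \left(1 + \left(1 + 81\right)\right) \left(-95 + d\right) = -3 + \left(1 + 82\right) \left(-95 + d\right) = -3 + 83 \left(-95 + d\right) = -3 + \left(-7885 + 83 d\right) = -7888 + 83 d$)
$\left(A{\left(176 \right)} + 45715\right) \left(-12702 + X{\left(-205 \right)}\right) = \left(\left(-7888 + 83 \cdot 176\right) + 45715\right) \left(-12702 - 133\right) = \left(\left(-7888 + 14608\right) + 45715\right) \left(-12835\right) = \left(6720 + 45715\right) \left(-12835\right) = 52435 \left(-12835\right) = -673003225$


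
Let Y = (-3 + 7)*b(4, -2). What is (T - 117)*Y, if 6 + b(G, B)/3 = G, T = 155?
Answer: -912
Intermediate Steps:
b(G, B) = -18 + 3*G
Y = -24 (Y = (-3 + 7)*(-18 + 3*4) = 4*(-18 + 12) = 4*(-6) = -24)
(T - 117)*Y = (155 - 117)*(-24) = 38*(-24) = -912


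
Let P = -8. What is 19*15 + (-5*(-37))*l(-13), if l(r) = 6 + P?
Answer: -85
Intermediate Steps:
l(r) = -2 (l(r) = 6 - 8 = -2)
19*15 + (-5*(-37))*l(-13) = 19*15 - 5*(-37)*(-2) = 285 + 185*(-2) = 285 - 370 = -85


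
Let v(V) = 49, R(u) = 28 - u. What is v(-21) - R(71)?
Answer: 92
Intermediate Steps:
v(-21) - R(71) = 49 - (28 - 1*71) = 49 - (28 - 71) = 49 - 1*(-43) = 49 + 43 = 92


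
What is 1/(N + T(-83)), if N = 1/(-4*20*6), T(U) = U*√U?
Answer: 480*I/(-I + 39840*√83) ≈ -3.6435e-9 + 0.0013225*I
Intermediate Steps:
T(U) = U^(3/2)
N = -1/480 (N = 1/(-80*6) = 1/(-480) = -1/480 ≈ -0.0020833)
1/(N + T(-83)) = 1/(-1/480 + (-83)^(3/2)) = 1/(-1/480 - 83*I*√83)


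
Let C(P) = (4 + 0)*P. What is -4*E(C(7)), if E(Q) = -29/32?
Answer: 29/8 ≈ 3.6250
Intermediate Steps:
C(P) = 4*P
E(Q) = -29/32 (E(Q) = -29*1/32 = -29/32)
-4*E(C(7)) = -4*(-29/32) = 29/8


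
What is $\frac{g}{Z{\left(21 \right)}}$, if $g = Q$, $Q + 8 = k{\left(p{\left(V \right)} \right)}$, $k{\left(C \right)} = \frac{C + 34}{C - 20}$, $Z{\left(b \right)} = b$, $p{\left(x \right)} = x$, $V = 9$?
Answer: $- \frac{131}{231} \approx -0.5671$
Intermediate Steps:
$k{\left(C \right)} = \frac{34 + C}{-20 + C}$
$Q = - \frac{131}{11}$ ($Q = -8 + \frac{34 + 9}{-20 + 9} = -8 + \frac{1}{-11} \cdot 43 = -8 - \frac{43}{11} = - \frac{131}{11} \approx -11.909$)
$g = - \frac{131}{11} \approx -11.909$
$\frac{g}{Z{\left(21 \right)}} = - \frac{131}{11 \cdot 21} = \left(- \frac{131}{11}\right) \frac{1}{21} = - \frac{131}{231}$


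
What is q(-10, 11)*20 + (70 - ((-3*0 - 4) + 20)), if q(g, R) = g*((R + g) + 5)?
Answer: -1146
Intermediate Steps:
q(g, R) = g*(5 + R + g)
q(-10, 11)*20 + (70 - ((-3*0 - 4) + 20)) = -10*(5 + 11 - 10)*20 + (70 - ((-3*0 - 4) + 20)) = -10*6*20 + (70 - ((0 - 4) + 20)) = -60*20 + (70 - (-4 + 20)) = -1200 + (70 - 1*16) = -1200 + (70 - 16) = -1200 + 54 = -1146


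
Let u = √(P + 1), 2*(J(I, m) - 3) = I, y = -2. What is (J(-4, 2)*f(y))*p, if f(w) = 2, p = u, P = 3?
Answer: 4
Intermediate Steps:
J(I, m) = 3 + I/2
u = 2 (u = √(3 + 1) = √4 = 2)
p = 2
(J(-4, 2)*f(y))*p = ((3 + (½)*(-4))*2)*2 = ((3 - 2)*2)*2 = (1*2)*2 = 2*2 = 4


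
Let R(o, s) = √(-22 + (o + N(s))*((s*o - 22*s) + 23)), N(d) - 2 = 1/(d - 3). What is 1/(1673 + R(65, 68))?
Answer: 108745/169094683 - √834320630/169094683 ≈ 0.00047228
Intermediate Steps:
N(d) = 2 + 1/(-3 + d) (N(d) = 2 + 1/(d - 3) = 2 + 1/(-3 + d))
R(o, s) = √(-22 + (o + (-5 + 2*s)/(-3 + s))*(23 - 22*s + o*s)) (R(o, s) = √(-22 + (o + (-5 + 2*s)/(-3 + s))*((s*o - 22*s) + 23)) = √(-22 + (o + (-5 + 2*s)/(-3 + s))*((o*s - 22*s) + 23)) = √(-22 + (o + (-5 + 2*s)/(-3 + s))*((-22*s + o*s) + 23)) = √(-22 + (o + (-5 + 2*s)/(-3 + s))*(23 - 22*s + o*s)))
1/(1673 + R(65, 68)) = 1/(1673 + √((-49 - 69*65 - 44*68² + 134*68 + 65²*68² - 20*65*68² - 3*68*65² + 84*65*68)/(-3 + 68))) = 1/(1673 + √((-49 - 4485 - 44*4624 + 9112 + 4225*4624 - 20*65*4624 - 3*68*4225 + 371280)/65)) = 1/(1673 + √((-49 - 4485 - 203456 + 9112 + 19536400 - 6011200 - 861900 + 371280)/65)) = 1/(1673 + √((1/65)*12835702)) = 1/(1673 + √(12835702/65)) = 1/(1673 + √834320630/65)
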